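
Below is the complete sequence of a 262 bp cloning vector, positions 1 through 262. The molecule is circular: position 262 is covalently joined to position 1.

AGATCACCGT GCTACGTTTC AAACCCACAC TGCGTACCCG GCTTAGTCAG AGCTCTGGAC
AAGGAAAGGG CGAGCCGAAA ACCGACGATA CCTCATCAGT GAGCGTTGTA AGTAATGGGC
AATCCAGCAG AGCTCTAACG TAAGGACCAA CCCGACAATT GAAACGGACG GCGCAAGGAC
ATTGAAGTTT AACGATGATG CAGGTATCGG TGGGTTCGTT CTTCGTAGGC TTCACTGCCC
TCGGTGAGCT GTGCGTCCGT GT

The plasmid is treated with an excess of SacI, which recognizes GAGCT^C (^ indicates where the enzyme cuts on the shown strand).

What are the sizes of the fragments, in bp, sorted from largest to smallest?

182, 80 bp

SacI sites (GAGCTC) start at positions 50, 130.
SacI cuts after base 5 of each site (before the last base), so after positions 54, 134.
Circular molecule, 2 cuts → 2 fragments:
  55–134 → 80 bp
  135–262 then 1–54 → 128 + 54 = 182 bp
Sorted largest to smallest: 182, 80 bp.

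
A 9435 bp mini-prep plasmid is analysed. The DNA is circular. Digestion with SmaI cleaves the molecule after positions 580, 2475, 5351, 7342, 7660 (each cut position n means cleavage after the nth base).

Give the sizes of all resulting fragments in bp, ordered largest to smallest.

Circular molecule, 5 cuts → 5 fragments:
  2475 − 580 = 1895 bp
  5351 − 2475 = 2876 bp
  7342 − 5351 = 1991 bp
  7660 − 7342 = 318 bp
  wrap: 9435 − 7660 + 580 = 2355 bp
Sorted largest to smallest: 2876, 2355, 1991, 1895, 318 bp.

2876, 2355, 1991, 1895, 318 bp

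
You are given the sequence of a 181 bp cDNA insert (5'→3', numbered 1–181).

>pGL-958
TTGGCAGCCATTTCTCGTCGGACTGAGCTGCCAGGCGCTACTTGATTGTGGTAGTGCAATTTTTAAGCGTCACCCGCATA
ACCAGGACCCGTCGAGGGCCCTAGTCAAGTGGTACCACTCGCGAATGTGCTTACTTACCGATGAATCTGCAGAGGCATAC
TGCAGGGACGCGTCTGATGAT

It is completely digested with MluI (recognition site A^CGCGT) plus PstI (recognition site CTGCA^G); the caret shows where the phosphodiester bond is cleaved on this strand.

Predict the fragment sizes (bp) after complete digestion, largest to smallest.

151, 13, 13, 4 bp

The MluI site (ACGCGT) starts at position 168.
MluI cuts after the first base of each site, so after position 168.
PstI sites (CTGCAG) start at positions 147, 160.
PstI cuts after base 5 of each site (before the last base), so after positions 151, 164.
Combined cut positions: 151, 164, 168.
Linear molecule, 3 cuts → 4 fragments:
  1–151 → 151 bp
  152–164 → 13 bp
  165–168 → 4 bp
  169–181 → 13 bp
Sorted largest to smallest: 151, 13, 13, 4 bp.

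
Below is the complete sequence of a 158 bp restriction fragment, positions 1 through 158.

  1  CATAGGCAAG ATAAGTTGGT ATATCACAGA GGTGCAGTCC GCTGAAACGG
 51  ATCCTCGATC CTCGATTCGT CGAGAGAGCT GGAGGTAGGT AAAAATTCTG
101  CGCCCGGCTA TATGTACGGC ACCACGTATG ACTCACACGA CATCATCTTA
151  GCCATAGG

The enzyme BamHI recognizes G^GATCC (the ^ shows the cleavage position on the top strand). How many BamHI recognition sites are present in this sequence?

GGATCC occurs starting at position 49.
BamHI cuts at 1 site.

1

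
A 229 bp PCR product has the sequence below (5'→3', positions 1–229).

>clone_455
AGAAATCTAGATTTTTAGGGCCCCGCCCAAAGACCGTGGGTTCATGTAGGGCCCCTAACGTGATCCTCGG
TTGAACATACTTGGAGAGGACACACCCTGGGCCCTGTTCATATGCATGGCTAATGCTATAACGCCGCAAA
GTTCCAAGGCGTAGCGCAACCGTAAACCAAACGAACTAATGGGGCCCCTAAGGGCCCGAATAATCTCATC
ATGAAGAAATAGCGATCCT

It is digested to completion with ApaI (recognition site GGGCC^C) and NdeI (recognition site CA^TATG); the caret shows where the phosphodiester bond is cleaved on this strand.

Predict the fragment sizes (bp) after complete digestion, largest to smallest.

76, 50, 33, 31, 22, 10, 7 bp

ApaI sites (GGGCCC) start at positions 18, 49, 99, 182, 192.
ApaI cuts after base 5 of each site (before the last base), so after positions 22, 53, 103, 186, 196.
The NdeI site (CATATG) starts at position 109.
NdeI cuts after base 2 of each site, so after position 110.
Combined cut positions: 22, 53, 103, 110, 186, 196.
Linear molecule, 6 cuts → 7 fragments:
  1–22 → 22 bp
  23–53 → 31 bp
  54–103 → 50 bp
  104–110 → 7 bp
  111–186 → 76 bp
  187–196 → 10 bp
  197–229 → 33 bp
Sorted largest to smallest: 76, 50, 33, 31, 22, 10, 7 bp.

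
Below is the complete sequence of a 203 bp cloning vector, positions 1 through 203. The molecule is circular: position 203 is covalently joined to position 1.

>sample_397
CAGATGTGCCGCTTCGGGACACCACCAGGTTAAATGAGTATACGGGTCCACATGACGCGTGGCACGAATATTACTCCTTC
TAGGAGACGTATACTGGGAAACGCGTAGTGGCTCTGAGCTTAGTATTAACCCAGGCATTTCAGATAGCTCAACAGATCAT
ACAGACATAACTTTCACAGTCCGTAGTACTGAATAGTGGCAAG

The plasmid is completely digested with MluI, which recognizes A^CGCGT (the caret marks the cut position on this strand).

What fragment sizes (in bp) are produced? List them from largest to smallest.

MluI sites (ACGCGT) start at positions 55, 101.
MluI cuts after the first base of each site, so after positions 55, 101.
Circular molecule, 2 cuts → 2 fragments:
  56–101 → 46 bp
  102–203 then 1–55 → 102 + 55 = 157 bp
Sorted largest to smallest: 157, 46 bp.

157, 46 bp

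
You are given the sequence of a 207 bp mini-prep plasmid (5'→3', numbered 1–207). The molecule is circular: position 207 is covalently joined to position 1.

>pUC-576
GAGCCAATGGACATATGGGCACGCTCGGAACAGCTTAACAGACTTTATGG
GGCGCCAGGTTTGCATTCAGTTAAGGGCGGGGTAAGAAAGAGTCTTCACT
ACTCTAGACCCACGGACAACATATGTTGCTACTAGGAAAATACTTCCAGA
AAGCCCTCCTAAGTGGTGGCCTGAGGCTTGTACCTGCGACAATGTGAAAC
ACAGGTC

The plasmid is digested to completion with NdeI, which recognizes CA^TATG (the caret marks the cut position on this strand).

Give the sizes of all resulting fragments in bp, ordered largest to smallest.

NdeI sites (CATATG) start at positions 12, 120.
NdeI cuts after base 2 of each site, so after positions 13, 121.
Circular molecule, 2 cuts → 2 fragments:
  14–121 → 108 bp
  122–207 then 1–13 → 86 + 13 = 99 bp
Sorted largest to smallest: 108, 99 bp.

108, 99 bp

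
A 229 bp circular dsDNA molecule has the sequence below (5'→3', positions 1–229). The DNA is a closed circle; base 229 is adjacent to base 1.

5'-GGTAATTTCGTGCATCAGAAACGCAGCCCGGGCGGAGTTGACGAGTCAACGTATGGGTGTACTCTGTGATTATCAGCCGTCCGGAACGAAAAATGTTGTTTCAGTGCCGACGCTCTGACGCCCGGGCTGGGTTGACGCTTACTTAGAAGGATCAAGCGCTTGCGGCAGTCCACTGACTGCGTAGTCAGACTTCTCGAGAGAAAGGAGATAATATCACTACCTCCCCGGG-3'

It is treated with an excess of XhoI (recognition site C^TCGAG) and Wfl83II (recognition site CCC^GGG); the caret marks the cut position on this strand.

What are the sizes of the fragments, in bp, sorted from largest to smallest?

The XhoI site (CTCGAG) starts at position 193.
XhoI cuts after the first base of each site, so after position 193.
Wfl83II sites (CCCGGG) start at positions 27, 121, 224.
Wfl83II cuts after base 3 of each site, so after positions 29, 123, 226.
Combined cut positions: 29, 123, 193, 226.
Circular molecule, 4 cuts → 4 fragments:
  30–123 → 94 bp
  124–193 → 70 bp
  194–226 → 33 bp
  227–229 then 1–29 → 3 + 29 = 32 bp
Sorted largest to smallest: 94, 70, 33, 32 bp.

94, 70, 33, 32 bp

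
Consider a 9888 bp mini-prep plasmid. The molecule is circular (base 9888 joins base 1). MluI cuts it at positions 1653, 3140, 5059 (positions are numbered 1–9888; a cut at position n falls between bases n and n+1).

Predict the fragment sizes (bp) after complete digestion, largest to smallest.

Circular molecule, 3 cuts → 3 fragments:
  3140 − 1653 = 1487 bp
  5059 − 3140 = 1919 bp
  wrap: 9888 − 5059 + 1653 = 6482 bp
Sorted largest to smallest: 6482, 1919, 1487 bp.

6482, 1919, 1487 bp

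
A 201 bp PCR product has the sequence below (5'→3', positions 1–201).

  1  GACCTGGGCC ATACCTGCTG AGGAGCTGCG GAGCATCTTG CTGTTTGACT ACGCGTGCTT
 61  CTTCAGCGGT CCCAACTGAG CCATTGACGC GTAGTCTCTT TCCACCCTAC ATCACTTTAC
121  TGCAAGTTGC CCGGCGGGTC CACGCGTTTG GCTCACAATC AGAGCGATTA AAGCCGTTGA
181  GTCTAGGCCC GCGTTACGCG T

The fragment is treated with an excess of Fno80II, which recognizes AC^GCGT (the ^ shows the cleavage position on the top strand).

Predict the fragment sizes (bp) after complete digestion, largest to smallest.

55, 54, 52, 36, 4 bp

Fno80II sites (ACGCGT) start at positions 51, 87, 142, 196.
Fno80II cuts after base 2 of each site, so after positions 52, 88, 143, 197.
Linear molecule, 4 cuts → 5 fragments:
  1–52 → 52 bp
  53–88 → 36 bp
  89–143 → 55 bp
  144–197 → 54 bp
  198–201 → 4 bp
Sorted largest to smallest: 55, 54, 52, 36, 4 bp.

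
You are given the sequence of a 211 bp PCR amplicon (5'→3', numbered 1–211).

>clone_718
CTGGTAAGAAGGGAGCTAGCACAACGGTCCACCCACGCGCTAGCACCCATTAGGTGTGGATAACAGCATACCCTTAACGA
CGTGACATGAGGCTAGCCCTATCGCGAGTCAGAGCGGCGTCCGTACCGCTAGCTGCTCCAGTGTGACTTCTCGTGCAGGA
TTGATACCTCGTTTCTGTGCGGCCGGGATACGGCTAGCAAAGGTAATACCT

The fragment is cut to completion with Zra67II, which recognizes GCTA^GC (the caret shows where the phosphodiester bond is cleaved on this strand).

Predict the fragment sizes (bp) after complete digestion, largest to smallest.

Zra67II sites (GCTAGC) start at positions 15, 39, 92, 128, 193.
Zra67II cuts after base 4 of each site, so after positions 18, 42, 95, 131, 196.
Linear molecule, 5 cuts → 6 fragments:
  1–18 → 18 bp
  19–42 → 24 bp
  43–95 → 53 bp
  96–131 → 36 bp
  132–196 → 65 bp
  197–211 → 15 bp
Sorted largest to smallest: 65, 53, 36, 24, 18, 15 bp.

65, 53, 36, 24, 18, 15 bp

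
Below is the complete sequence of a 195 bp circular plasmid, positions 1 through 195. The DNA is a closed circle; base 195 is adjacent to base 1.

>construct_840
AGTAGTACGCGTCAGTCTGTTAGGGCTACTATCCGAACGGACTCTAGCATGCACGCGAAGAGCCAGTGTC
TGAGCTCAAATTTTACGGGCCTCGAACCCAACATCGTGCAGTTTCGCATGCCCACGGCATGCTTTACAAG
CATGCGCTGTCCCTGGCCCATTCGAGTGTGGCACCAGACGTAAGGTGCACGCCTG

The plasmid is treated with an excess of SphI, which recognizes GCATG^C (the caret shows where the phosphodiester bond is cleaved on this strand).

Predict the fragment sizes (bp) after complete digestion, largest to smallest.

102, 69, 13, 11 bp

SphI sites (GCATGC) start at positions 47, 116, 127, 140.
SphI cuts after base 5 of each site (before the last base), so after positions 51, 120, 131, 144.
Circular molecule, 4 cuts → 4 fragments:
  52–120 → 69 bp
  121–131 → 11 bp
  132–144 → 13 bp
  145–195 then 1–51 → 51 + 51 = 102 bp
Sorted largest to smallest: 102, 69, 13, 11 bp.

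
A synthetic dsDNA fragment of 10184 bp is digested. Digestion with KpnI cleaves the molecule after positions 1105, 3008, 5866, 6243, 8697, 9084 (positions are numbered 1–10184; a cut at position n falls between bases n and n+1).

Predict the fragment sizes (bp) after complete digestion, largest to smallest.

2858, 2454, 1903, 1105, 1100, 387, 377 bp

Linear molecule, 6 cuts → 7 fragments:
  1105 − 0 = 1105 bp
  3008 − 1105 = 1903 bp
  5866 − 3008 = 2858 bp
  6243 − 5866 = 377 bp
  8697 − 6243 = 2454 bp
  9084 − 8697 = 387 bp
  10184 − 9084 = 1100 bp
Sorted largest to smallest: 2858, 2454, 1903, 1105, 1100, 387, 377 bp.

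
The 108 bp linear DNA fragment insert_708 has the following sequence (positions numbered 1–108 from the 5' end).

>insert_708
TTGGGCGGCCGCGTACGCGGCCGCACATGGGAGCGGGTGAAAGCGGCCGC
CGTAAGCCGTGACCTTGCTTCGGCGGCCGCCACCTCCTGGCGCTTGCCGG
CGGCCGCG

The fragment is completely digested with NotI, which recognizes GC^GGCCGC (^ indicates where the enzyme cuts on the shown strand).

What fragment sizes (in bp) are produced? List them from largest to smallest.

30, 27, 26, 12, 7, 6 bp

NotI sites (GCGGCCGC) start at positions 5, 17, 43, 73, 100.
NotI cuts after base 2 of each site, so after positions 6, 18, 44, 74, 101.
Linear molecule, 5 cuts → 6 fragments:
  1–6 → 6 bp
  7–18 → 12 bp
  19–44 → 26 bp
  45–74 → 30 bp
  75–101 → 27 bp
  102–108 → 7 bp
Sorted largest to smallest: 30, 27, 26, 12, 7, 6 bp.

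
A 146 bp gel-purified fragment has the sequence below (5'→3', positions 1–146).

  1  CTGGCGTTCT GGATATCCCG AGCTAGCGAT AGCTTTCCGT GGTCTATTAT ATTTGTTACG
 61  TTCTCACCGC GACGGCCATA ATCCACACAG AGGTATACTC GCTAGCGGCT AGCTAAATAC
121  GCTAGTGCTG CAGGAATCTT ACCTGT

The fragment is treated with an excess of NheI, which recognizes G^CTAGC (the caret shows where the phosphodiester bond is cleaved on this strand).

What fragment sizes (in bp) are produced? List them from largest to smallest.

79, 38, 22, 7 bp

NheI sites (GCTAGC) start at positions 22, 101, 108.
NheI cuts after the first base of each site, so after positions 22, 101, 108.
Linear molecule, 3 cuts → 4 fragments:
  1–22 → 22 bp
  23–101 → 79 bp
  102–108 → 7 bp
  109–146 → 38 bp
Sorted largest to smallest: 79, 38, 22, 7 bp.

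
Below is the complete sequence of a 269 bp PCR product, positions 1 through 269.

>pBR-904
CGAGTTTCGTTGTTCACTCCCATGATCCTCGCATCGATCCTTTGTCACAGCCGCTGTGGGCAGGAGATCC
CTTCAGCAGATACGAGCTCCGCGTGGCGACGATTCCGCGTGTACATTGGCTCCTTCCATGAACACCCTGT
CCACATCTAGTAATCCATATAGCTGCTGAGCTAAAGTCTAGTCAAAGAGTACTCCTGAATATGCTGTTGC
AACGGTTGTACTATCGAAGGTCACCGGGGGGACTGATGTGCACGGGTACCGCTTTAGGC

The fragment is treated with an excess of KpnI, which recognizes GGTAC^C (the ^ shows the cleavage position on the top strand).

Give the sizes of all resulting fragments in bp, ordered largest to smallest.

The KpnI site (GGTACC) starts at position 255.
KpnI cuts after base 5 of each site (before the last base), so after position 259.
Linear molecule, 1 cut → 2 fragments:
  1–259 → 259 bp
  260–269 → 10 bp
Sorted largest to smallest: 259, 10 bp.

259, 10 bp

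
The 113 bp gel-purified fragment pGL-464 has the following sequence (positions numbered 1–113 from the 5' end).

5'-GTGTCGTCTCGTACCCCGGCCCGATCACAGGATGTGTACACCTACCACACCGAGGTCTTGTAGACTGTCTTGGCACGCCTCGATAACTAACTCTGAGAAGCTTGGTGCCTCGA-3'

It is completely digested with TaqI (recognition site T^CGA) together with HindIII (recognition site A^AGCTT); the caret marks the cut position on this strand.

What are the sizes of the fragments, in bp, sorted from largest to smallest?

80, 18, 12, 3 bp

TaqI sites (TCGA) start at positions 80, 110.
TaqI cuts after the first base of each site, so after positions 80, 110.
The HindIII site (AAGCTT) starts at position 98.
HindIII cuts after the first base of each site, so after position 98.
Combined cut positions: 80, 98, 110.
Linear molecule, 3 cuts → 4 fragments:
  1–80 → 80 bp
  81–98 → 18 bp
  99–110 → 12 bp
  111–113 → 3 bp
Sorted largest to smallest: 80, 18, 12, 3 bp.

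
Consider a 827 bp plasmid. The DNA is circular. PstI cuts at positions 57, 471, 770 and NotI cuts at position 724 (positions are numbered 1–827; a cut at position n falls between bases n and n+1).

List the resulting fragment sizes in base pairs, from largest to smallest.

Combined cut positions (sorted): 57, 471, 724, 770.
Circular molecule, 4 cuts → 4 fragments:
  471 − 57 = 414 bp
  724 − 471 = 253 bp
  770 − 724 = 46 bp
  wrap: 827 − 770 + 57 = 114 bp
Sorted largest to smallest: 414, 253, 114, 46 bp.

414, 253, 114, 46 bp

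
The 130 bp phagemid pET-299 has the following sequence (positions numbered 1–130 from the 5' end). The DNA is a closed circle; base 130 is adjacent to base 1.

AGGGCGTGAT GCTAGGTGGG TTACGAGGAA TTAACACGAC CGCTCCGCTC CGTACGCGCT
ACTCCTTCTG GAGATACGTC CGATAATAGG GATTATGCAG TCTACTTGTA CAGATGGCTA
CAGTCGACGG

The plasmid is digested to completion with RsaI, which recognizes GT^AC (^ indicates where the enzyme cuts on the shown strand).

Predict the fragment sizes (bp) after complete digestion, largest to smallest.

74, 56 bp

RsaI sites (GTAC) start at positions 52, 108.
RsaI cuts after base 2 of each site, so after positions 53, 109.
Circular molecule, 2 cuts → 2 fragments:
  54–109 → 56 bp
  110–130 then 1–53 → 21 + 53 = 74 bp
Sorted largest to smallest: 74, 56 bp.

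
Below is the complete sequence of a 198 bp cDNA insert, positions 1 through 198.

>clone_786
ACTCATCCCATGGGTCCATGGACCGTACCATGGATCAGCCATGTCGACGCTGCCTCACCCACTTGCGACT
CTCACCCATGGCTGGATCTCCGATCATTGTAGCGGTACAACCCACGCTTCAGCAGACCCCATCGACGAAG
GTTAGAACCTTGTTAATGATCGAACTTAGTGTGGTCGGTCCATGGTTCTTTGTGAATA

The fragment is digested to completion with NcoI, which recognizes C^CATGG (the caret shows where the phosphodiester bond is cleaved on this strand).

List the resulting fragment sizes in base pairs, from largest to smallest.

104, 48, 18, 12, 8, 8 bp

NcoI sites (CCATGG) start at positions 8, 16, 28, 76, 180.
NcoI cuts after the first base of each site, so after positions 8, 16, 28, 76, 180.
Linear molecule, 5 cuts → 6 fragments:
  1–8 → 8 bp
  9–16 → 8 bp
  17–28 → 12 bp
  29–76 → 48 bp
  77–180 → 104 bp
  181–198 → 18 bp
Sorted largest to smallest: 104, 48, 18, 12, 8, 8 bp.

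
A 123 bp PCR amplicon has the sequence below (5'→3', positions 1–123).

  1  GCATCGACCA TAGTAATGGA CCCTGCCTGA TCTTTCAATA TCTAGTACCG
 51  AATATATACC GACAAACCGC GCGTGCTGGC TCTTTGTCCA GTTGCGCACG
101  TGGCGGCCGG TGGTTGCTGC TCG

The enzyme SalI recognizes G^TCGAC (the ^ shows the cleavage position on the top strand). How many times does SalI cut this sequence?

0

No occurrence of GTCGAC is present in the sequence.
SalI does not cut: 0 sites.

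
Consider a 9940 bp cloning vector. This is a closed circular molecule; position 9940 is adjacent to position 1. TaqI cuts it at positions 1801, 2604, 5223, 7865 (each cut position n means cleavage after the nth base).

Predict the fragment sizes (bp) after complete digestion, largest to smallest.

3876, 2642, 2619, 803 bp

Circular molecule, 4 cuts → 4 fragments:
  2604 − 1801 = 803 bp
  5223 − 2604 = 2619 bp
  7865 − 5223 = 2642 bp
  wrap: 9940 − 7865 + 1801 = 3876 bp
Sorted largest to smallest: 3876, 2642, 2619, 803 bp.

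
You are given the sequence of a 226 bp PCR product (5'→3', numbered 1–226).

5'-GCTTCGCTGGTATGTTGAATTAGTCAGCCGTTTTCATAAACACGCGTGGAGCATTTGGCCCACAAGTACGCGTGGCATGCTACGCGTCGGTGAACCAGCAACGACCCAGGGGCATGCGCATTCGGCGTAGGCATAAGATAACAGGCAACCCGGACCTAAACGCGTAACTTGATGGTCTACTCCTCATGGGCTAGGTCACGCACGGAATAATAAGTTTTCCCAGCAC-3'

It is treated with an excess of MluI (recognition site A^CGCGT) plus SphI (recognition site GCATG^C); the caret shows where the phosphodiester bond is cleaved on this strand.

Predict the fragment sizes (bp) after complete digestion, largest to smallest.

MluI sites (ACGCGT) start at positions 42, 68, 82, 160.
MluI cuts after the first base of each site, so after positions 42, 68, 82, 160.
SphI sites (GCATGC) start at positions 75, 112.
SphI cuts after base 5 of each site (before the last base), so after positions 79, 116.
Combined cut positions: 42, 68, 79, 82, 116, 160.
Linear molecule, 6 cuts → 7 fragments:
  1–42 → 42 bp
  43–68 → 26 bp
  69–79 → 11 bp
  80–82 → 3 bp
  83–116 → 34 bp
  117–160 → 44 bp
  161–226 → 66 bp
Sorted largest to smallest: 66, 44, 42, 34, 26, 11, 3 bp.

66, 44, 42, 34, 26, 11, 3 bp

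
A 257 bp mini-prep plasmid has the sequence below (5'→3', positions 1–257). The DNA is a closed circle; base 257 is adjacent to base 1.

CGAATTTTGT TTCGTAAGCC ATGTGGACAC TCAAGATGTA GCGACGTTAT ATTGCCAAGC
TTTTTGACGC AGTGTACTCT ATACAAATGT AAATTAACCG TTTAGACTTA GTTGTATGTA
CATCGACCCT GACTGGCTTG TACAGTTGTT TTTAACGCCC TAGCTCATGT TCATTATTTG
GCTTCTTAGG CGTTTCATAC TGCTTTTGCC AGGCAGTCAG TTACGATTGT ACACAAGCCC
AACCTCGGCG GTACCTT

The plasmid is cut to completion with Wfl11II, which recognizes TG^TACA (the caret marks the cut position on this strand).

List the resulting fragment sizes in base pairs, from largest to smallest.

Wfl11II sites (TGTACA) start at positions 117, 139, 228.
Wfl11II cuts after base 2 of each site, so after positions 118, 140, 229.
Circular molecule, 3 cuts → 3 fragments:
  119–140 → 22 bp
  141–229 → 89 bp
  230–257 then 1–118 → 28 + 118 = 146 bp
Sorted largest to smallest: 146, 89, 22 bp.

146, 89, 22 bp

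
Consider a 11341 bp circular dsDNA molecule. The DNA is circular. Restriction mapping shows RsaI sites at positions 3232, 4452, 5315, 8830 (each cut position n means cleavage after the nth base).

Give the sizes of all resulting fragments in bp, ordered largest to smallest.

5743, 3515, 1220, 863 bp

Circular molecule, 4 cuts → 4 fragments:
  4452 − 3232 = 1220 bp
  5315 − 4452 = 863 bp
  8830 − 5315 = 3515 bp
  wrap: 11341 − 8830 + 3232 = 5743 bp
Sorted largest to smallest: 5743, 3515, 1220, 863 bp.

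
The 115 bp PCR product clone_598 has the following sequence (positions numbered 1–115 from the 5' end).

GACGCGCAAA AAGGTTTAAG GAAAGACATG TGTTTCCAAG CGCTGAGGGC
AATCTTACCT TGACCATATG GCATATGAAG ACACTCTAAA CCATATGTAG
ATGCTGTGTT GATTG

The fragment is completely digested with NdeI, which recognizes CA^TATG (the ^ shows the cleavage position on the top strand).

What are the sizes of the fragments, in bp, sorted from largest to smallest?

66, 22, 20, 7 bp

NdeI sites (CATATG) start at positions 65, 72, 92.
NdeI cuts after base 2 of each site, so after positions 66, 73, 93.
Linear molecule, 3 cuts → 4 fragments:
  1–66 → 66 bp
  67–73 → 7 bp
  74–93 → 20 bp
  94–115 → 22 bp
Sorted largest to smallest: 66, 22, 20, 7 bp.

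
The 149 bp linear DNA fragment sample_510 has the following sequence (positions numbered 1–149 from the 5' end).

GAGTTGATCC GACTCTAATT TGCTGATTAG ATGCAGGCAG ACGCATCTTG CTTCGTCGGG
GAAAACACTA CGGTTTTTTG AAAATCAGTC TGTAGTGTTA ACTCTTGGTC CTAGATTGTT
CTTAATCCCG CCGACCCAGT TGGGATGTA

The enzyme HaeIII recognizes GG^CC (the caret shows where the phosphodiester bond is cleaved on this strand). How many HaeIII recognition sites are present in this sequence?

No occurrence of GGCC is present in the sequence.
HaeIII does not cut: 0 sites.

0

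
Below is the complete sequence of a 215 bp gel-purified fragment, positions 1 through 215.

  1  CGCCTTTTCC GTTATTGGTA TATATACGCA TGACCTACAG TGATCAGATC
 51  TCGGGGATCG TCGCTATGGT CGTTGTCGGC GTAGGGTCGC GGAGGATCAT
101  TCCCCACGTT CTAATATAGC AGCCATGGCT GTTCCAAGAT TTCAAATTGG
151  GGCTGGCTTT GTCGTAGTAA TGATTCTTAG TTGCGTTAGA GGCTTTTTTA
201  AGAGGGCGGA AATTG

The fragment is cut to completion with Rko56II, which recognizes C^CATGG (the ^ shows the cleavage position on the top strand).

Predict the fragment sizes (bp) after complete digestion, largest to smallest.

123, 92 bp

The Rko56II site (CCATGG) starts at position 123.
Rko56II cuts after the first base of each site, so after position 123.
Linear molecule, 1 cut → 2 fragments:
  1–123 → 123 bp
  124–215 → 92 bp
Sorted largest to smallest: 123, 92 bp.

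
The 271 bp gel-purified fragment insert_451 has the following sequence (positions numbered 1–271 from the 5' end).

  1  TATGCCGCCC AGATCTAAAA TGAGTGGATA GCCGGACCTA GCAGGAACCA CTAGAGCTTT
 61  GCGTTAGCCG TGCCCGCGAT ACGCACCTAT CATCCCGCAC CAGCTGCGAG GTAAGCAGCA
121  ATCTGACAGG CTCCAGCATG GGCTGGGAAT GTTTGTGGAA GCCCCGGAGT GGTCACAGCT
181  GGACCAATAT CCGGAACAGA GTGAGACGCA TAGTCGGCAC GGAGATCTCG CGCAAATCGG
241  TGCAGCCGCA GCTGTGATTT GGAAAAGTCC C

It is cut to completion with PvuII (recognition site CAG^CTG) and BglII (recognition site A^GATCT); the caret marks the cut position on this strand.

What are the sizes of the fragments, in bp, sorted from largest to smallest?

PvuII sites (CAGCTG) start at positions 101, 176, 249.
PvuII cuts after base 3 of each site, so after positions 103, 178, 251.
BglII sites (AGATCT) start at positions 11, 223.
BglII cuts after the first base of each site, so after positions 11, 223.
Combined cut positions: 11, 103, 178, 223, 251.
Linear molecule, 5 cuts → 6 fragments:
  1–11 → 11 bp
  12–103 → 92 bp
  104–178 → 75 bp
  179–223 → 45 bp
  224–251 → 28 bp
  252–271 → 20 bp
Sorted largest to smallest: 92, 75, 45, 28, 20, 11 bp.

92, 75, 45, 28, 20, 11 bp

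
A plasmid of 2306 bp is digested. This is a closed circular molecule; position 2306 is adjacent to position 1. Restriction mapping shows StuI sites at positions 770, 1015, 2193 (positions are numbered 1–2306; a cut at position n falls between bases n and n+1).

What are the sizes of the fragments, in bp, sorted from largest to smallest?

Circular molecule, 3 cuts → 3 fragments:
  1015 − 770 = 245 bp
  2193 − 1015 = 1178 bp
  wrap: 2306 − 2193 + 770 = 883 bp
Sorted largest to smallest: 1178, 883, 245 bp.

1178, 883, 245 bp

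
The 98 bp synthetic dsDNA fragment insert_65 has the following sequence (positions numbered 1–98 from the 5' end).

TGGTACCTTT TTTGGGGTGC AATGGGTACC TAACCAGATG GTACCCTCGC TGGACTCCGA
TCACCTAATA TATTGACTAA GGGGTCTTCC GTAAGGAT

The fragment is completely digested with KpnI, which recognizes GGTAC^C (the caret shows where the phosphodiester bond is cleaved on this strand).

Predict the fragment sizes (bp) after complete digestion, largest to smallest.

54, 23, 15, 6 bp

KpnI sites (GGTACC) start at positions 2, 25, 40.
KpnI cuts after base 5 of each site (before the last base), so after positions 6, 29, 44.
Linear molecule, 3 cuts → 4 fragments:
  1–6 → 6 bp
  7–29 → 23 bp
  30–44 → 15 bp
  45–98 → 54 bp
Sorted largest to smallest: 54, 23, 15, 6 bp.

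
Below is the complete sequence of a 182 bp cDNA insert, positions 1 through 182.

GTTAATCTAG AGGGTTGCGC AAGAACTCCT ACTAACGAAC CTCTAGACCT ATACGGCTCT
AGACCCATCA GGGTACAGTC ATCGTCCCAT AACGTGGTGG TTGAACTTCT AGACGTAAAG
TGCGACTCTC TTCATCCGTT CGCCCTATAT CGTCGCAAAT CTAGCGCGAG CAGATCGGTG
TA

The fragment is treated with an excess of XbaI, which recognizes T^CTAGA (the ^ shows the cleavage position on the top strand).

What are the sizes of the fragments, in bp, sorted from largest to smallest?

XbaI sites (TCTAGA) start at positions 6, 42, 58, 108.
XbaI cuts after the first base of each site, so after positions 6, 42, 58, 108.
Linear molecule, 4 cuts → 5 fragments:
  1–6 → 6 bp
  7–42 → 36 bp
  43–58 → 16 bp
  59–108 → 50 bp
  109–182 → 74 bp
Sorted largest to smallest: 74, 50, 36, 16, 6 bp.

74, 50, 36, 16, 6 bp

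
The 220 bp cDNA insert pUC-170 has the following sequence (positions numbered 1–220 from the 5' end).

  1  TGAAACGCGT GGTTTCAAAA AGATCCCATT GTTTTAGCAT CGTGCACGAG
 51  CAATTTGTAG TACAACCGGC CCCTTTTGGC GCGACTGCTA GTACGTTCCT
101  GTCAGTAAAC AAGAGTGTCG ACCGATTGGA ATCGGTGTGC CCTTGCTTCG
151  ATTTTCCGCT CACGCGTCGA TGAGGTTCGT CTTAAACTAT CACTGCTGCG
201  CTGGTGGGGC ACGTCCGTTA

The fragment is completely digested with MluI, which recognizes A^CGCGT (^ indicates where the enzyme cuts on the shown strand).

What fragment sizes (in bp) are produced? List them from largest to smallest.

MluI sites (ACGCGT) start at positions 5, 162.
MluI cuts after the first base of each site, so after positions 5, 162.
Linear molecule, 2 cuts → 3 fragments:
  1–5 → 5 bp
  6–162 → 157 bp
  163–220 → 58 bp
Sorted largest to smallest: 157, 58, 5 bp.

157, 58, 5 bp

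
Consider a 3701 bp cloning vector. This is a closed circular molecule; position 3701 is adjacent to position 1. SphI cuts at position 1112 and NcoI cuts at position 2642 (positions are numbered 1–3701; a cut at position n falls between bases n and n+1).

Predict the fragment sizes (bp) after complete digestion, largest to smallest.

Combined cut positions (sorted): 1112, 2642.
Circular molecule, 2 cuts → 2 fragments:
  2642 − 1112 = 1530 bp
  wrap: 3701 − 2642 + 1112 = 2171 bp
Sorted largest to smallest: 2171, 1530 bp.

2171, 1530 bp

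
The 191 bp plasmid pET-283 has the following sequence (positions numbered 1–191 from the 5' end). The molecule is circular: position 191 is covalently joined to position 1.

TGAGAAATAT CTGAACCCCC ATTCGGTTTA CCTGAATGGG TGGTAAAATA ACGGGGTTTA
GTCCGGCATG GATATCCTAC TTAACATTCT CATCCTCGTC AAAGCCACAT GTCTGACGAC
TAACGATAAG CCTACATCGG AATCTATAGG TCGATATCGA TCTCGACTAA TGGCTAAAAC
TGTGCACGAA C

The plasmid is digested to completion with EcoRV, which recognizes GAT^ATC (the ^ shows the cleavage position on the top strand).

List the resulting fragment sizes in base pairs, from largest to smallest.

109, 82 bp

EcoRV sites (GATATC) start at positions 71, 153.
EcoRV cuts after base 3 of each site, so after positions 73, 155.
Circular molecule, 2 cuts → 2 fragments:
  74–155 → 82 bp
  156–191 then 1–73 → 36 + 73 = 109 bp
Sorted largest to smallest: 109, 82 bp.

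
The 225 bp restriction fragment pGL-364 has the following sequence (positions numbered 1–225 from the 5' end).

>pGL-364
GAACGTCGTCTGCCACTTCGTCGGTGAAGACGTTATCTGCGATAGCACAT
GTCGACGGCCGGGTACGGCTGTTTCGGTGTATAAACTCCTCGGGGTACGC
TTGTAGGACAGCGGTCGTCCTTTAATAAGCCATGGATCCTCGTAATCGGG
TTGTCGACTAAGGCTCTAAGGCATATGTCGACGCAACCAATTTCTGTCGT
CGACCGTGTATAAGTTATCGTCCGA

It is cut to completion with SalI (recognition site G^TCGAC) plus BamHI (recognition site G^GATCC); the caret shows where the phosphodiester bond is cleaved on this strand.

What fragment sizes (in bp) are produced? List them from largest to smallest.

SalI sites (GTCGAC) start at positions 51, 153, 177, 199.
SalI cuts after the first base of each site, so after positions 51, 153, 177, 199.
The BamHI site (GGATCC) starts at position 134.
BamHI cuts after the first base of each site, so after position 134.
Combined cut positions: 51, 134, 153, 177, 199.
Linear molecule, 5 cuts → 6 fragments:
  1–51 → 51 bp
  52–134 → 83 bp
  135–153 → 19 bp
  154–177 → 24 bp
  178–199 → 22 bp
  200–225 → 26 bp
Sorted largest to smallest: 83, 51, 26, 24, 22, 19 bp.

83, 51, 26, 24, 22, 19 bp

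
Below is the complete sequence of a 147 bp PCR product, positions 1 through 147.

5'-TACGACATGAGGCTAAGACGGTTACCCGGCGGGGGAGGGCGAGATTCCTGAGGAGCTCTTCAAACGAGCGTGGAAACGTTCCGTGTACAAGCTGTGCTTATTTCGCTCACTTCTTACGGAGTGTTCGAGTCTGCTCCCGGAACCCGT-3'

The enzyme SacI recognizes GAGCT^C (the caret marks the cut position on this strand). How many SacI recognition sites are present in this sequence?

GAGCTC occurs starting at position 53.
SacI cuts at 1 site.

1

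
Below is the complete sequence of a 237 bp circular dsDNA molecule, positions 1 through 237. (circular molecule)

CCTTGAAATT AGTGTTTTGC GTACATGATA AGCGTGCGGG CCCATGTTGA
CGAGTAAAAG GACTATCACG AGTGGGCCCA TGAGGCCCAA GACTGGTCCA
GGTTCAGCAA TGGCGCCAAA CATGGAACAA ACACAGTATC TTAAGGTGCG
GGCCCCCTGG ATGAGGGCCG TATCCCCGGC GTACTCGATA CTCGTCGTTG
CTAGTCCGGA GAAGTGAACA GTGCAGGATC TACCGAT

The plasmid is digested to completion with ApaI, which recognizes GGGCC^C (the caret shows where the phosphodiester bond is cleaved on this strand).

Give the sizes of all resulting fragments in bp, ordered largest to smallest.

125, 76, 36 bp

ApaI sites (GGGCCC) start at positions 38, 74, 150.
ApaI cuts after base 5 of each site (before the last base), so after positions 42, 78, 154.
Circular molecule, 3 cuts → 3 fragments:
  43–78 → 36 bp
  79–154 → 76 bp
  155–237 then 1–42 → 83 + 42 = 125 bp
Sorted largest to smallest: 125, 76, 36 bp.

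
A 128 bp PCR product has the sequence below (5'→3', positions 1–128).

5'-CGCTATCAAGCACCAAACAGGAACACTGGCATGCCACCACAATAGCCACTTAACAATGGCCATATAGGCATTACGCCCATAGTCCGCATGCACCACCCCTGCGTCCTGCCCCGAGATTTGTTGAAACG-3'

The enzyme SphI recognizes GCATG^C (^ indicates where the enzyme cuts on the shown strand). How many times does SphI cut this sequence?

GCATGC occurs starting at positions 29, 86.
SphI cuts at 2 sites.

2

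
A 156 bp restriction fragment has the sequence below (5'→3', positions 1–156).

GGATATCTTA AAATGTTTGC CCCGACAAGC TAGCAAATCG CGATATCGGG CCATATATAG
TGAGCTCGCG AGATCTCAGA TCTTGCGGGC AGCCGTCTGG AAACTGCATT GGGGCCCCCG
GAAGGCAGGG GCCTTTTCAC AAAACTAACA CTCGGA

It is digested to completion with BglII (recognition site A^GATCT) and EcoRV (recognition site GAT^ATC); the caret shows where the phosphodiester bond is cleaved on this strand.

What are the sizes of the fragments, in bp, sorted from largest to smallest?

BglII sites (AGATCT) start at positions 71, 78.
BglII cuts after the first base of each site, so after positions 71, 78.
EcoRV sites (GATATC) start at positions 2, 42.
EcoRV cuts after base 3 of each site, so after positions 4, 44.
Combined cut positions: 4, 44, 71, 78.
Linear molecule, 4 cuts → 5 fragments:
  1–4 → 4 bp
  5–44 → 40 bp
  45–71 → 27 bp
  72–78 → 7 bp
  79–156 → 78 bp
Sorted largest to smallest: 78, 40, 27, 7, 4 bp.

78, 40, 27, 7, 4 bp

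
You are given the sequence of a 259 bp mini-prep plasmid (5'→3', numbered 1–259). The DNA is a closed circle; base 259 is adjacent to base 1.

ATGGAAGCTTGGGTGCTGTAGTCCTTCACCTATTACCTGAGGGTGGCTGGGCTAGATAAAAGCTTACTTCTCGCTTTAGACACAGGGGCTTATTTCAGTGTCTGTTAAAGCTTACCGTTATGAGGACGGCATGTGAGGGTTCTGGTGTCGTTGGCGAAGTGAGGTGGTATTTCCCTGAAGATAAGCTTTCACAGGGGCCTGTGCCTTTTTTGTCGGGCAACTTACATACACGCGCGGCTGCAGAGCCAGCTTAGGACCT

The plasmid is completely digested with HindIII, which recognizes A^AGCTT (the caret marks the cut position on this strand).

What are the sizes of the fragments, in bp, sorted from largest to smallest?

81, 75, 55, 48 bp

HindIII sites (AAGCTT) start at positions 5, 60, 108, 183.
HindIII cuts after the first base of each site, so after positions 5, 60, 108, 183.
Circular molecule, 4 cuts → 4 fragments:
  6–60 → 55 bp
  61–108 → 48 bp
  109–183 → 75 bp
  184–259 then 1–5 → 76 + 5 = 81 bp
Sorted largest to smallest: 81, 75, 55, 48 bp.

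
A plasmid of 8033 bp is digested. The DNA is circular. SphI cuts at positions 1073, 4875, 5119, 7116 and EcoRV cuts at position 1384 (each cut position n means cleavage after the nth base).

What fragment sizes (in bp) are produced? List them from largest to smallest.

Combined cut positions (sorted): 1073, 1384, 4875, 5119, 7116.
Circular molecule, 5 cuts → 5 fragments:
  1384 − 1073 = 311 bp
  4875 − 1384 = 3491 bp
  5119 − 4875 = 244 bp
  7116 − 5119 = 1997 bp
  wrap: 8033 − 7116 + 1073 = 1990 bp
Sorted largest to smallest: 3491, 1997, 1990, 311, 244 bp.

3491, 1997, 1990, 311, 244 bp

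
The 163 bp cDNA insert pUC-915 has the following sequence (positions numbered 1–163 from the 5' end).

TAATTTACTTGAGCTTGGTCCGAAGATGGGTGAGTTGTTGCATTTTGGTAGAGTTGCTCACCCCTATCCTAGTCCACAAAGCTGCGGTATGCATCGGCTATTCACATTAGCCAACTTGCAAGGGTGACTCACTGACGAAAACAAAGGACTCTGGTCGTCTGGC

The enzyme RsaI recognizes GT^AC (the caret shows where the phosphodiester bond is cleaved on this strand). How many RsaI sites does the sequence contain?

No occurrence of GTAC is present in the sequence.
RsaI does not cut: 0 sites.

0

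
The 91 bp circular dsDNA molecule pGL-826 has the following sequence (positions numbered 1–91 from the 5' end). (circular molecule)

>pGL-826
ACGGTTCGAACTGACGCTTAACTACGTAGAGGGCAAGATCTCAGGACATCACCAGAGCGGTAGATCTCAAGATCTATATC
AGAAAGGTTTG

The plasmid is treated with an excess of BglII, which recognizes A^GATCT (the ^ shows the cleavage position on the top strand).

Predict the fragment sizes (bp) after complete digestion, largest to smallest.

57, 26, 8 bp

BglII sites (AGATCT) start at positions 36, 62, 70.
BglII cuts after the first base of each site, so after positions 36, 62, 70.
Circular molecule, 3 cuts → 3 fragments:
  37–62 → 26 bp
  63–70 → 8 bp
  71–91 then 1–36 → 21 + 36 = 57 bp
Sorted largest to smallest: 57, 26, 8 bp.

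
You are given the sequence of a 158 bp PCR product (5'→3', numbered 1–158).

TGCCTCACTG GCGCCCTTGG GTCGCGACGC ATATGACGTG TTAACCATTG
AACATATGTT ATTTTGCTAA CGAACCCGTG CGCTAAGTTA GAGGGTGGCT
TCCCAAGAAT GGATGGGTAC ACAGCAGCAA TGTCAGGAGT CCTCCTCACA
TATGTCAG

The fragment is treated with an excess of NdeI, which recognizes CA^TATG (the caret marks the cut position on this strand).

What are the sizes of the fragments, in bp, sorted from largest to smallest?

96, 31, 23, 8 bp

NdeI sites (CATATG) start at positions 30, 53, 149.
NdeI cuts after base 2 of each site, so after positions 31, 54, 150.
Linear molecule, 3 cuts → 4 fragments:
  1–31 → 31 bp
  32–54 → 23 bp
  55–150 → 96 bp
  151–158 → 8 bp
Sorted largest to smallest: 96, 31, 23, 8 bp.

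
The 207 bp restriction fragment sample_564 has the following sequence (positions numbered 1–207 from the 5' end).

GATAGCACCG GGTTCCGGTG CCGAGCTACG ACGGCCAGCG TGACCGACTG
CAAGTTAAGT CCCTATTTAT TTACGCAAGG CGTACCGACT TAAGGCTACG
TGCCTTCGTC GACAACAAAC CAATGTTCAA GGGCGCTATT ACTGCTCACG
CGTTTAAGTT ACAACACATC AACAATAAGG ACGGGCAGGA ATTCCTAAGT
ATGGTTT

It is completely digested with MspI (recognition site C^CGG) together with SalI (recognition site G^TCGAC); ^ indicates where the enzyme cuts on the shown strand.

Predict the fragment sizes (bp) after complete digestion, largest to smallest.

99, 93, 8, 7 bp

MspI sites (CCGG) start at positions 8, 15.
MspI cuts after the first base of each site, so after positions 8, 15.
The SalI site (GTCGAC) starts at position 108.
SalI cuts after the first base of each site, so after position 108.
Combined cut positions: 8, 15, 108.
Linear molecule, 3 cuts → 4 fragments:
  1–8 → 8 bp
  9–15 → 7 bp
  16–108 → 93 bp
  109–207 → 99 bp
Sorted largest to smallest: 99, 93, 8, 7 bp.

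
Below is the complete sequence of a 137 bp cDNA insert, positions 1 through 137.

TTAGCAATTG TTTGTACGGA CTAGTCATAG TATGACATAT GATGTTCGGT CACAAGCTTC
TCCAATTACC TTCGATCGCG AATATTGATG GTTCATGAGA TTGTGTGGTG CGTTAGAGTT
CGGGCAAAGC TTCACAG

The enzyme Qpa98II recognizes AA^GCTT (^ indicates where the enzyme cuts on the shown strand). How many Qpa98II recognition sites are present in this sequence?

2

AAGCTT occurs starting at positions 54, 127.
Qpa98II cuts at 2 sites.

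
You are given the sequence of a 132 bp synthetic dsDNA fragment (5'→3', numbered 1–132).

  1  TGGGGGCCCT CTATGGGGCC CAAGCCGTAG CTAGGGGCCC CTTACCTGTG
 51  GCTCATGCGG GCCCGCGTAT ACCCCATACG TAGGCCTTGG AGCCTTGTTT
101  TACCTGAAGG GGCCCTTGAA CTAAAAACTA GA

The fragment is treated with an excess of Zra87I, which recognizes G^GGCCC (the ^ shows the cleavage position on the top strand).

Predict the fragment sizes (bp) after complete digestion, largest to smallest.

Zra87I sites (GGGCCC) start at positions 4, 16, 35, 59, 110.
Zra87I cuts after the first base of each site, so after positions 4, 16, 35, 59, 110.
Linear molecule, 5 cuts → 6 fragments:
  1–4 → 4 bp
  5–16 → 12 bp
  17–35 → 19 bp
  36–59 → 24 bp
  60–110 → 51 bp
  111–132 → 22 bp
Sorted largest to smallest: 51, 24, 22, 19, 12, 4 bp.

51, 24, 22, 19, 12, 4 bp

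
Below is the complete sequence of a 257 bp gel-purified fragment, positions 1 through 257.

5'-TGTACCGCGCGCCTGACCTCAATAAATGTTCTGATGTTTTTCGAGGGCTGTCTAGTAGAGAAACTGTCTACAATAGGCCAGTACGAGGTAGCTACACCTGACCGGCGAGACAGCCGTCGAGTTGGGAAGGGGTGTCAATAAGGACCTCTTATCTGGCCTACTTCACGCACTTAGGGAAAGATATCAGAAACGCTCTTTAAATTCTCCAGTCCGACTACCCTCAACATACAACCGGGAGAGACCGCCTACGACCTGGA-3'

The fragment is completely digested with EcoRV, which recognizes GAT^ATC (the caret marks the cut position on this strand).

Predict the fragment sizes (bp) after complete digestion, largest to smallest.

182, 75 bp

The EcoRV site (GATATC) starts at position 180.
EcoRV cuts after base 3 of each site, so after position 182.
Linear molecule, 1 cut → 2 fragments:
  1–182 → 182 bp
  183–257 → 75 bp
Sorted largest to smallest: 182, 75 bp.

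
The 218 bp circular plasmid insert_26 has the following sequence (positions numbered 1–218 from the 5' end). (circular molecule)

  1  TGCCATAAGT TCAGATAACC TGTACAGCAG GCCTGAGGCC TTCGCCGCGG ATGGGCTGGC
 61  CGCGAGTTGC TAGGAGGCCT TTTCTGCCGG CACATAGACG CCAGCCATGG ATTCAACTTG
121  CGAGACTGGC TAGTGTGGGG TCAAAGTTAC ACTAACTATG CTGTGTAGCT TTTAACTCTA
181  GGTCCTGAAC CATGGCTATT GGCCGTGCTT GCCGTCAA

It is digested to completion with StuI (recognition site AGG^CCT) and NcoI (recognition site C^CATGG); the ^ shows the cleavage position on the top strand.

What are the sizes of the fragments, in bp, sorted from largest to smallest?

StuI sites (AGGCCT) start at positions 29, 36, 75.
StuI cuts after base 3 of each site, so after positions 31, 38, 77.
NcoI sites (CCATGG) start at positions 105, 190.
NcoI cuts after the first base of each site, so after positions 105, 190.
Combined cut positions: 31, 38, 77, 105, 190.
Circular molecule, 5 cuts → 5 fragments:
  32–38 → 7 bp
  39–77 → 39 bp
  78–105 → 28 bp
  106–190 → 85 bp
  191–218 then 1–31 → 28 + 31 = 59 bp
Sorted largest to smallest: 85, 59, 39, 28, 7 bp.

85, 59, 39, 28, 7 bp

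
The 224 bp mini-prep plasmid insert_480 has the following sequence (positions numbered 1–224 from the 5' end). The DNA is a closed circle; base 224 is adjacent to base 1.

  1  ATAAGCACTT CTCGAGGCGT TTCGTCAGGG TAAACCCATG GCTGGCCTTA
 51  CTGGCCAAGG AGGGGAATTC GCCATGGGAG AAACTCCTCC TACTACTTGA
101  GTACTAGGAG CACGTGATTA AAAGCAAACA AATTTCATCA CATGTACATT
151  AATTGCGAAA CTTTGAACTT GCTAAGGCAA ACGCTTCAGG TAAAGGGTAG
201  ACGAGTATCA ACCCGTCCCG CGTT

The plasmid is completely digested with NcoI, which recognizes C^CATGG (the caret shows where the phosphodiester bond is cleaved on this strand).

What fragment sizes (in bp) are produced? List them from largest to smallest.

NcoI sites (CCATGG) start at positions 36, 72.
NcoI cuts after the first base of each site, so after positions 36, 72.
Circular molecule, 2 cuts → 2 fragments:
  37–72 → 36 bp
  73–224 then 1–36 → 152 + 36 = 188 bp
Sorted largest to smallest: 188, 36 bp.

188, 36 bp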